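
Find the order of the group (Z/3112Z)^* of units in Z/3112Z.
(Z/3112Z)^* consists of the classes a with gcd(a, 3112) = 1, so its order is φ(3112). φ is multiplicative, with φ(p^e) = p^e − p^(e−1). Factorise 3112 = 2^3 · 389. Then
  φ(3112) = (2^3 − 2^2) · (389 − 1) = 4 · 388 = 1552.
Thus |(Z/3112Z)^*| = 1552.

Final answer: |(Z/3112Z)^*| = 1552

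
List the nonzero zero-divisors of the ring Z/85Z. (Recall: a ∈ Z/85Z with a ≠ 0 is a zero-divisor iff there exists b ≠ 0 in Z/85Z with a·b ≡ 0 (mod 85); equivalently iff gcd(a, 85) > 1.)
An element a ∈ Z/85Z (with a ≠ 0) is a zero-divisor iff gcd(a, 85) > 1 (because a is a unit precisely when gcd(a, n) = 1, and in Z/nZ every nonzero, non-unit element is a zero-divisor). Scan a = 1, ..., 84 and keep those with gcd(a, 85) > 1:
  gcd(5, 85) = 5, gcd(10, 85) = 5, gcd(15, 85) = 5, gcd(17, 85) = 17, gcd(20, 85) = 5, gcd(25, 85) = 5, gcd(30, 85) = 5, gcd(34, 85) = 17, gcd(35, 85) = 5, gcd(40, 85) = 5, gcd(45, 85) = 5, gcd(50, 85) = 5, gcd(51, 85) = 17, gcd(55, 85) = 5, gcd(60, 85) = 5, gcd(65, 85) = 5, gcd(68, 85) = 17, gcd(70, 85) = 5, gcd(75, 85) = 5, gcd(80, 85) = 5.
All other a ∈ {1, ..., 84} have gcd(a, 85) = 1 and are units. So the nonzero zero-divisors are exactly the 20 values of a appearing in this scan.

Final answer: nonzero zero-divisors of Z/85Z = {5, 10, 15, 17, 20, 25, 30, 34, 35, 40, 45, 50, 51, 55, 60, 65, 68, 70, 75, 80}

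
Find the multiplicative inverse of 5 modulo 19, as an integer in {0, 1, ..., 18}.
Apply the extended Euclidean algorithm to (19, 5), tracking rows (r, s, t) with s·19 + t·5 = r. Each division r_prev = q·r_cur + r_new produces the new row as (previous row) − q·(current row):
  row A: (19, 1, 0)   [1·19 + 0·5 = 19]
  row B: (5, 0, 1)   [0·19 + 1·5 = 5]
  19 = 3·5 + 4   → row C = row A − 3·row B = (4, 1, −3)   [check: 1·19 − 3·5 = 4]
  5 = 1·4 + 1   → row D = row B − 1·row C = (1, −1, 4)   [check: −1·19 + 4·5 = 1]
  4 = 4·1 + 0   → remainder 0, stop. gcd = 1 (last nonzero row D).
The gcd is 1, so 5 is invertible mod 19. The last nonzero row gives −1·19 + 4·5 = 1, so t = 4. So 5^(−1) ≡ 4 (mod 19). Verify: 5 · 4 = 20 ≡ 1 (mod 19). ✓

Final answer: 5^(−1) ≡ 4 (mod 19)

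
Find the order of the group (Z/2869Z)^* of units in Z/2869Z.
(Z/2869Z)^* consists of the classes a with gcd(a, 2869) = 1, so its order is φ(2869). φ is multiplicative, with φ(p^e) = p^e − p^(e−1). Factorise 2869 = 19 · 151. Then
  φ(2869) = (19 − 1) · (151 − 1) = 18 · 150 = 2700.
Thus |(Z/2869Z)^*| = 2700.

Final answer: |(Z/2869Z)^*| = 2700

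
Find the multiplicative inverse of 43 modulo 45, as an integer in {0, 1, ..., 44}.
43^(−1) ≡ 22 (mod 45)

Apply the extended Euclidean algorithm to (45, 43), tracking rows (r, s, t) with s·45 + t·43 = r. Each division r_prev = q·r_cur + r_new produces the new row as (previous row) − q·(current row):
  row A: (45, 1, 0)   [1·45 + 0·43 = 45]
  row B: (43, 0, 1)   [0·45 + 1·43 = 43]
  45 = 1·43 + 2   → row C = row A − 1·row B = (2, 1, −1)   [check: 1·45 − 1·43 = 2]
  43 = 21·2 + 1   → row D = row B − 21·row C = (1, −21, 22)   [check: −21·45 + 22·43 = 1]
  2 = 2·1 + 0   → remainder 0, stop. gcd = 1 (last nonzero row D).
The gcd is 1, so 43 is invertible mod 45. The last nonzero row gives −21·45 + 22·43 = 1, so t = 22. So 43^(−1) ≡ 22 (mod 45). Verify: 43 · 22 = 946 ≡ 1 (mod 45). ✓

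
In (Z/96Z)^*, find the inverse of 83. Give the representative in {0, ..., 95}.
Apply the extended Euclidean algorithm to (96, 83), tracking rows (r, s, t) with s·96 + t·83 = r. Each division r_prev = q·r_cur + r_new produces the new row as (previous row) − q·(current row):
  row A: (96, 1, 0)   [1·96 + 0·83 = 96]
  row B: (83, 0, 1)   [0·96 + 1·83 = 83]
  96 = 1·83 + 13   → row C = row A − 1·row B = (13, 1, −1)   [check: 1·96 − 1·83 = 13]
  83 = 6·13 + 5   → row D = row B − 6·row C = (5, −6, 7)   [check: −6·96 + 7·83 = 5]
  13 = 2·5 + 3   → row E = row C − 2·row D = (3, 13, −15)   [check: 13·96 − 15·83 = 3]
  5 = 1·3 + 2   → row F = row D − 1·row E = (2, −19, 22)   [check: −19·96 + 22·83 = 2]
  3 = 1·2 + 1   → row G = row E − 1·row F = (1, 32, −37)   [check: 32·96 − 37·83 = 1]
  2 = 2·1 + 0   → remainder 0, stop. gcd = 1 (last nonzero row G).
The gcd is 1, so 83 is invertible mod 96. The last nonzero row gives 32·96 − 37·83 = 1, so t = −37. So 83^(−1) ≡ −37 ≡ 59 (mod 96). Verify: 83 · 59 = 4897 ≡ 1 (mod 96). ✓

Final answer: 83^(−1) ≡ 59 (mod 96)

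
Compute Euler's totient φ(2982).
φ is multiplicative, with φ(p^e) = p^e − p^(e−1). Factorise 2982 = 2 · 3 · 7 · 71. Then
  φ(2982) = (2 − 1) · (3 − 1) · (7 − 1) · (71 − 1) = 1 · 2 · 6 · 70 = 840.

Final answer: φ(2982) = 840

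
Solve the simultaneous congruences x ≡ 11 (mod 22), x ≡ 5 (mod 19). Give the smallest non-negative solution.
The moduli 22, 19 are pairwise coprime, so by the CRT there is a unique solution mod 22·19 = 418.
Solve by successive substitution. Start with x ≡ 11 (mod 22).
  Combine with x ≡ 5 (mod 19): write x = 11 + 22·t and require 11 + 22·t ≡ 5 (mod 19), i.e. 22·t ≡ 5 − 11 ≡ 13 (mod 19). Since 22^(−1) ≡ 13 (mod 19) (22 ≡ 3 (mod 19)), t ≡ 13·13 ≡ 17 (mod 19). So x ≡ 11 + 22·17 = 385 (mod 418).
Unique solution in [0, 418): x = 385.

Final answer: x ≡ 385 (mod 418); the representative in [0, 418) is 385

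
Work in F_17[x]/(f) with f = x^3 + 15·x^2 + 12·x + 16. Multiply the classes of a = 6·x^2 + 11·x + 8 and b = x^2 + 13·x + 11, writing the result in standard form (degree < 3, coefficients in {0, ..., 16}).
a · b ≡ 7·x^2 + 5·x + 2 (mod f(x))

Multiply as integer polynomials: a · b = 6·x^4 + 89·x^3 + 217·x^2 + 225·x + 88. Reducing coefficients mod 17: a · b ≡ 6·x^4 + 4·x^3 + 13·x^2 + 4·x + 3. Now divide by f(x) = x^3 + 15·x^2 + 12·x + 16 in F_17[x], eliminating the leading term at each step:
  leading term 6·x^4: subtract (6·x)·f(x) = 6·x^4 + 5·x^3 + 4·x^2 + 11·x, leaving 16·x^3 + 9·x^2 + 10·x + 3 (coefficients mod 17)
  leading term 16·x^3: subtract (16)·f(x) = 16·x^3 + 2·x^2 + 5·x + 1, leaving 7·x^2 + 5·x + 2 (coefficients mod 17)
The degree is now < 3, so this is the remainder. Hence a · b ≡ 7·x^2 + 5·x + 2 in F_17[x]/(f).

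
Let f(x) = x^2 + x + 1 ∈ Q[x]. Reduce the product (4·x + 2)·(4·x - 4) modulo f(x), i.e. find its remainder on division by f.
First multiply in Q[x] without reducing: a · b = 16·x^2 - 8·x - 8. Now divide by f(x) = x^2 + x + 1, eliminating the leading term at each step:
  leading term 16·x^2: subtract (16)·f(x) = 16·x^2 + 16·x + 16, leaving -24·x - 24
The degree is now < 2, so this is the remainder. Hence a · b ≡ -24·x - 24 in Q[x]/(f).

Final answer: a · b ≡ -24·x - 24 (mod f(x))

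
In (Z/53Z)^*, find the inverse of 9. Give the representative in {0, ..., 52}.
Apply the extended Euclidean algorithm to (53, 9), tracking rows (r, s, t) with s·53 + t·9 = r. Each division r_prev = q·r_cur + r_new produces the new row as (previous row) − q·(current row):
  row A: (53, 1, 0)   [1·53 + 0·9 = 53]
  row B: (9, 0, 1)   [0·53 + 1·9 = 9]
  53 = 5·9 + 8   → row C = row A − 5·row B = (8, 1, −5)   [check: 1·53 − 5·9 = 8]
  9 = 1·8 + 1   → row D = row B − 1·row C = (1, −1, 6)   [check: −1·53 + 6·9 = 1]
  8 = 8·1 + 0   → remainder 0, stop. gcd = 1 (last nonzero row D).
The gcd is 1, so 9 is invertible mod 53. The last nonzero row gives −1·53 + 6·9 = 1, so t = 6. So 9^(−1) ≡ 6 (mod 53). Verify: 9 · 6 = 54 ≡ 1 (mod 53). ✓

Final answer: 9^(−1) ≡ 6 (mod 53)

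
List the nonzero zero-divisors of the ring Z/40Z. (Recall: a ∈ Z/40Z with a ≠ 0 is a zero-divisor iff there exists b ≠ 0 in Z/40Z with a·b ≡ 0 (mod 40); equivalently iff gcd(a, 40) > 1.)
nonzero zero-divisors of Z/40Z = {2, 4, 5, 6, 8, 10, 12, 14, 15, 16, 18, 20, 22, 24, 25, 26, 28, 30, 32, 34, 35, 36, 38}

An element a ∈ Z/40Z (with a ≠ 0) is a zero-divisor iff gcd(a, 40) > 1 (because a is a unit precisely when gcd(a, n) = 1, and in Z/nZ every nonzero, non-unit element is a zero-divisor). Scan a = 1, ..., 39 and keep those with gcd(a, 40) > 1:
  gcd(2, 40) = 2, gcd(4, 40) = 4, gcd(5, 40) = 5, gcd(6, 40) = 2, gcd(8, 40) = 8, gcd(10, 40) = 10, gcd(12, 40) = 4, gcd(14, 40) = 2, gcd(15, 40) = 5, gcd(16, 40) = 8, gcd(18, 40) = 2, gcd(20, 40) = 20, gcd(22, 40) = 2, gcd(24, 40) = 8, gcd(25, 40) = 5, gcd(26, 40) = 2, gcd(28, 40) = 4, gcd(30, 40) = 10, gcd(32, 40) = 8, gcd(34, 40) = 2, gcd(35, 40) = 5, gcd(36, 40) = 4, gcd(38, 40) = 2.
All other a ∈ {1, ..., 39} have gcd(a, 40) = 1 and are units. So the nonzero zero-divisors are exactly the 23 values of a appearing in this scan.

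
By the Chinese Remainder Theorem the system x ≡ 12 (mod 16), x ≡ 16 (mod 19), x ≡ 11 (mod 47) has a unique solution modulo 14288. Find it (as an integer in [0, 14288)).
x ≡ 2220 (mod 14288); the representative in [0, 14288) is 2220

The moduli 16, 19, 47 are pairwise coprime, so by the CRT there is a unique solution mod 16·19·47 = 14288.
Solve by successive substitution. Start with x ≡ 12 (mod 16).
  Combine with x ≡ 16 (mod 19): write x = 12 + 16·t and require 12 + 16·t ≡ 16 (mod 19), i.e. 16·t ≡ 16 − 12 ≡ 4 (mod 19). Since 16^(−1) ≡ 6 (mod 19), t ≡ 6·4 ≡ 5 (mod 19). So x ≡ 12 + 16·5 = 92 (mod 304).
  Combine with x ≡ 11 (mod 47): write x = 92 + 304·t and require 92 + 304·t ≡ 11 (mod 47), i.e. 304·t ≡ 11 − 92 ≡ 13 (mod 47). Since 304^(−1) ≡ 15 (mod 47) (304 ≡ 22 (mod 47)), t ≡ 15·13 ≡ 7 (mod 47). So x ≡ 92 + 304·7 = 2220 (mod 14288).
Unique solution in [0, 14288): x = 2220.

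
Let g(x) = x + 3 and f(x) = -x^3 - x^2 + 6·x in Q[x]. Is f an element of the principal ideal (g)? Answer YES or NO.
YES

In Q[x] the ideal (g) consists of all multiples of g, so f ∈ (g) iff g | f, i.e. iff the remainder of f on division by g is 0. Divide f by g (g is monic, so eliminate the leading term of the running remainder at each step):
  leading term -x^3: subtract (-x^2)·g(x) = -x^3 - 3·x^2, leaving 2·x^2 + 6·x
  leading term 2·x^2: subtract (2·x)·g(x) = 2·x^2 + 6·x, leaving 0
The remainder is 0, so f(x) = g(x) · h(x) with h(x) = -x^2 + 2·x. Hence g | f, i.e. f ∈ (g).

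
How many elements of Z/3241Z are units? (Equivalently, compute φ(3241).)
Z/3241Z has φ(3241) = 2772 units

An element a ∈ Z/3241Z is a unit iff gcd(a, 3241) = 1, so the number of units is φ(3241). φ is multiplicative, with φ(p^e) = p^e − p^(e−1). Factorise 3241 = 7 · 463. Then
  φ(3241) = (7 − 1) · (463 − 1) = 6 · 462 = 2772.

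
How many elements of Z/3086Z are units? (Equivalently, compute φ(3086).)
Z/3086Z has φ(3086) = 1542 units

An element a ∈ Z/3086Z is a unit iff gcd(a, 3086) = 1, so the number of units is φ(3086). φ is multiplicative, with φ(p^e) = p^e − p^(e−1). Factorise 3086 = 2 · 1543. Then
  φ(3086) = (2 − 1) · (1543 − 1) = 1 · 1542 = 1542.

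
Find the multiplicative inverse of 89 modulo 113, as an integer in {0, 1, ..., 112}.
Apply the extended Euclidean algorithm to (113, 89), tracking rows (r, s, t) with s·113 + t·89 = r. Each division r_prev = q·r_cur + r_new produces the new row as (previous row) − q·(current row):
  row A: (113, 1, 0)   [1·113 + 0·89 = 113]
  row B: (89, 0, 1)   [0·113 + 1·89 = 89]
  113 = 1·89 + 24   → row C = row A − 1·row B = (24, 1, −1)   [check: 1·113 − 1·89 = 24]
  89 = 3·24 + 17   → row D = row B − 3·row C = (17, −3, 4)   [check: −3·113 + 4·89 = 17]
  24 = 1·17 + 7   → row E = row C − 1·row D = (7, 4, −5)   [check: 4·113 − 5·89 = 7]
  17 = 2·7 + 3   → row F = row D − 2·row E = (3, −11, 14)   [check: −11·113 + 14·89 = 3]
  7 = 2·3 + 1   → row G = row E − 2·row F = (1, 26, −33)   [check: 26·113 − 33·89 = 1]
  3 = 3·1 + 0   → remainder 0, stop. gcd = 1 (last nonzero row G).
The gcd is 1, so 89 is invertible mod 113. The last nonzero row gives 26·113 − 33·89 = 1, so t = −33. So 89^(−1) ≡ −33 ≡ 80 (mod 113). Verify: 89 · 80 = 7120 ≡ 1 (mod 113). ✓

Final answer: 89^(−1) ≡ 80 (mod 113)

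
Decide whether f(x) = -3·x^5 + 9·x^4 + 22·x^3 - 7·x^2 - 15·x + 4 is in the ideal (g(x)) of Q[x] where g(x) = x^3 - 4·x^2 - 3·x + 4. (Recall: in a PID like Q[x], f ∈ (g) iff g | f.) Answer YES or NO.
In Q[x] the ideal (g) consists of all multiples of g, so f ∈ (g) iff g | f, i.e. iff the remainder of f on division by g is 0. Divide f by g (g is monic, so eliminate the leading term of the running remainder at each step):
  leading term -3·x^5: subtract (-3·x^2)·g(x) = -3·x^5 + 12·x^4 + 9·x^3 - 12·x^2, leaving -3·x^4 + 13·x^3 + 5·x^2 - 15·x + 4
  leading term -3·x^4: subtract (-3·x)·g(x) = -3·x^4 + 12·x^3 + 9·x^2 - 12·x, leaving x^3 - 4·x^2 - 3·x + 4
  leading term x^3: subtract (1)·g(x) = x^3 - 4·x^2 - 3·x + 4, leaving 0
The remainder is 0, so f(x) = g(x) · h(x) with h(x) = -3·x^2 - 3·x + 1. Hence g | f, i.e. f ∈ (g).

Final answer: YES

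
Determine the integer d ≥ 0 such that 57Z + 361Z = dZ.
(57, 361) = (19); d = 19

In the PID Z, (a, b) is generated by gcd(a, b). Compute gcd(361, 57) with the extended Euclidean algorithm, tracking rows (r, s, t) with s·361 + t·57 = r:
  row A: (361, 1, 0)   [1·361 + 0·57 = 361]
  row B: (57, 0, 1)   [0·361 + 1·57 = 57]
  361 = 6·57 + 19   → row C = row A − 6·row B = (19, 1, −6)   [check: 1·361 − 6·57 = 19]
  57 = 3·19 + 0   → remainder 0, stop. gcd = 19 (last nonzero row C).
So gcd(57, 361) = 19, with Bézout identity 1·361 − 6·57 = 19. Containment (⊇): the Bézout identity exhibits 19 as an element of (57, 361), giving (19) ⊆ (57, 361). Containment (⊆): since 19 | 57 and 19 | 361 (57 = 19·3, 361 = 19·19), every Z-linear combination of 57 and 361 is divisible by 19, so (57, 361) ⊆ (19). Therefore (57, 361) = (19), d = 19.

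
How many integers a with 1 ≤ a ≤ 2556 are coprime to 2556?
840

The number of a ∈ {1, ..., 2556} with gcd(a, 2556) = 1 is by definition Euler's totient φ(2556). φ is multiplicative, with φ(p^e) = p^e − p^(e−1). Factorise 2556 = 2^2 · 3^2 · 71. Then
  φ(2556) = (2^2 − 2^1) · (3^2 − 3^1) · (71 − 1) = 2 · 6 · 70 = 840.
So there are 840 such integers.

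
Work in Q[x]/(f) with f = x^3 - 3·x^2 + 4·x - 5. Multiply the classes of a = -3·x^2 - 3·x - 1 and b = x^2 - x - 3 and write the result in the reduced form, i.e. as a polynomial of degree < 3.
a · b ≡ -4·x^2 + 31·x - 42 (mod f(x))

First multiply in Q[x] without reducing: a · b = -3·x^4 + 11·x^2 + 10·x + 3. Now divide by f(x) = x^3 - 3·x^2 + 4·x - 5, eliminating the leading term at each step:
  leading term -3·x^4: subtract (-3·x)·f(x) = -3·x^4 + 9·x^3 - 12·x^2 + 15·x, leaving -9·x^3 + 23·x^2 - 5·x + 3
  leading term -9·x^3: subtract (-9)·f(x) = -9·x^3 + 27·x^2 - 36·x + 45, leaving -4·x^2 + 31·x - 42
The degree is now < 3, so this is the remainder. Hence a · b ≡ -4·x^2 + 31·x - 42 in Q[x]/(f).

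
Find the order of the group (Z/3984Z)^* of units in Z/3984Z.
|(Z/3984Z)^*| = 1312

(Z/3984Z)^* consists of the classes a with gcd(a, 3984) = 1, so its order is φ(3984). φ is multiplicative, with φ(p^e) = p^e − p^(e−1). Factorise 3984 = 2^4 · 3 · 83. Then
  φ(3984) = (2^4 − 2^3) · (3 − 1) · (83 − 1) = 8 · 2 · 82 = 1312.
Thus |(Z/3984Z)^*| = 1312.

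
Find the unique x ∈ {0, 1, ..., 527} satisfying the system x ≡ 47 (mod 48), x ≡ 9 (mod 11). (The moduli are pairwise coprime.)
x ≡ 383 (mod 528); the representative in [0, 528) is 383

The moduli 48, 11 are pairwise coprime, so by the CRT there is a unique solution mod 48·11 = 528.
Solve by successive substitution. Start with x ≡ 47 (mod 48).
  Combine with x ≡ 9 (mod 11): write x = 47 + 48·t and require 47 + 48·t ≡ 9 (mod 11), i.e. 48·t ≡ 9 − 47 ≡ 6 (mod 11). Since 48^(−1) ≡ 3 (mod 11) (48 ≡ 4 (mod 11)), t ≡ 3·6 ≡ 7 (mod 11). So x ≡ 47 + 48·7 = 383 (mod 528).
Unique solution in [0, 528): x = 383.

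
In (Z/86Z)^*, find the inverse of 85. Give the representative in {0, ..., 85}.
85^(−1) ≡ 85 (mod 86)

Apply the extended Euclidean algorithm to (86, 85), tracking rows (r, s, t) with s·86 + t·85 = r. Each division r_prev = q·r_cur + r_new produces the new row as (previous row) − q·(current row):
  row A: (86, 1, 0)   [1·86 + 0·85 = 86]
  row B: (85, 0, 1)   [0·86 + 1·85 = 85]
  86 = 1·85 + 1   → row C = row A − 1·row B = (1, 1, −1)   [check: 1·86 − 1·85 = 1]
  85 = 85·1 + 0   → remainder 0, stop. gcd = 1 (last nonzero row C).
The gcd is 1, so 85 is invertible mod 86. The last nonzero row gives 1·86 − 1·85 = 1, so t = −1. So 85^(−1) ≡ −1 ≡ 85 (mod 86). Verify: 85 · 85 = 7225 ≡ 1 (mod 86). ✓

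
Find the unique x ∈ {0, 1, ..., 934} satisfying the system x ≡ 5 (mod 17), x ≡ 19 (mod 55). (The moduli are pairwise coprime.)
The moduli 17, 55 are pairwise coprime, so by the CRT there is a unique solution mod 17·55 = 935.
Solve by successive substitution. Start with x ≡ 5 (mod 17).
  Combine with x ≡ 19 (mod 55): write x = 5 + 17·t and require 5 + 17·t ≡ 19 (mod 55), i.e. 17·t ≡ 19 − 5 ≡ 14 (mod 55). Since 17^(−1) ≡ 13 (mod 55), t ≡ 13·14 ≡ 17 (mod 55). So x ≡ 5 + 17·17 = 294 (mod 935).
Unique solution in [0, 935): x = 294.

Final answer: x ≡ 294 (mod 935); the representative in [0, 935) is 294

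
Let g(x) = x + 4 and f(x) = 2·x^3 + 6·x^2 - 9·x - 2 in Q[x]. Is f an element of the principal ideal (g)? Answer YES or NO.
NO

In Q[x] the ideal (g) consists of all multiples of g, so f ∈ (g) iff g | f, i.e. iff the remainder of f on division by g is 0. Divide f by g (g is monic, so eliminate the leading term of the running remainder at each step):
  leading term 2·x^3: subtract (2·x^2)·g(x) = 2·x^3 + 8·x^2, leaving -2·x^2 - 9·x - 2
  leading term -2·x^2: subtract (-2·x)·g(x) = -2·x^2 - 8·x, leaving -x - 2
  leading term -x: subtract (-1)·g(x) = -x - 4, leaving 2
The remainder r(x) = 2 ≠ 0 (and deg r < deg g), so g ∤ f, i.e. f ∉ (g).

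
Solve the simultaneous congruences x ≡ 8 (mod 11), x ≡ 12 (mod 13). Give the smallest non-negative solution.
x ≡ 129 (mod 143); the representative in [0, 143) is 129

The moduli 11, 13 are pairwise coprime, so by the CRT there is a unique solution mod 11·13 = 143.
Solve by successive substitution. Start with x ≡ 8 (mod 11).
  Combine with x ≡ 12 (mod 13): write x = 8 + 11·t and require 8 + 11·t ≡ 12 (mod 13), i.e. 11·t ≡ 12 − 8 ≡ 4 (mod 13). Since 11^(−1) ≡ 6 (mod 13), t ≡ 6·4 ≡ 11 (mod 13). So x ≡ 8 + 11·11 = 129 (mod 143).
Unique solution in [0, 143): x = 129.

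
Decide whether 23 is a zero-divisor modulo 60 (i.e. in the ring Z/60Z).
NO

gcd(23, 60) = 1, so 23 is a unit in Z/60Z (it has a multiplicative inverse). A unit cannot be a zero-divisor: if 23·b ≡ 0 then multiplying both sides by 23^(−1) gives b ≡ 0. So 23 is not a zero-divisor.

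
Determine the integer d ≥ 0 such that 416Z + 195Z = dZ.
(416, 195) = (13); d = 13

In the PID Z, (a, b) is generated by gcd(a, b). Compute gcd(416, 195) with the extended Euclidean algorithm, tracking rows (r, s, t) with s·416 + t·195 = r:
  row A: (416, 1, 0)   [1·416 + 0·195 = 416]
  row B: (195, 0, 1)   [0·416 + 1·195 = 195]
  416 = 2·195 + 26   → row C = row A − 2·row B = (26, 1, −2)   [check: 1·416 − 2·195 = 26]
  195 = 7·26 + 13   → row D = row B − 7·row C = (13, −7, 15)   [check: −7·416 + 15·195 = 13]
  26 = 2·13 + 0   → remainder 0, stop. gcd = 13 (last nonzero row D).
So gcd(416, 195) = 13, with Bézout identity −7·416 + 15·195 = 13. Containment (⊇): the Bézout identity exhibits 13 as an element of (416, 195), giving (13) ⊆ (416, 195). Containment (⊆): since 13 | 416 and 13 | 195 (416 = 13·32, 195 = 13·15), every Z-linear combination of 416 and 195 is divisible by 13, so (416, 195) ⊆ (13). Therefore (416, 195) = (13), d = 13.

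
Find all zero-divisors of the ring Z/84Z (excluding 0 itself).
nonzero zero-divisors of Z/84Z = {2, 3, 4, 6, 7, 8, 9, 10, 12, 14, 15, 16, 18, 20, 21, 22, 24, 26, 27, 28, 30, 32, 33, 34, 35, 36, 38, 39, 40, 42, 44, 45, 46, 48, 49, 50, 51, 52, 54, 56, 57, 58, 60, 62, 63, 64, 66, 68, 69, 70, 72, 74, 75, 76, 77, 78, 80, 81, 82}

An element a ∈ Z/84Z (with a ≠ 0) is a zero-divisor iff gcd(a, 84) > 1 (because a is a unit precisely when gcd(a, n) = 1, and in Z/nZ every nonzero, non-unit element is a zero-divisor). Scan a = 1, ..., 83 and keep those with gcd(a, 84) > 1:
  gcd(2, 84) = 2, gcd(3, 84) = 3, gcd(4, 84) = 4, gcd(6, 84) = 6, gcd(7, 84) = 7, gcd(8, 84) = 4, gcd(9, 84) = 3, gcd(10, 84) = 2, gcd(12, 84) = 12, gcd(14, 84) = 14, gcd(15, 84) = 3, gcd(16, 84) = 4, gcd(18, 84) = 6, gcd(20, 84) = 4, gcd(21, 84) = 21, gcd(22, 84) = 2, gcd(24, 84) = 12, gcd(26, 84) = 2, gcd(27, 84) = 3, gcd(28, 84) = 28, gcd(30, 84) = 6, gcd(32, 84) = 4, gcd(33, 84) = 3, gcd(34, 84) = 2, gcd(35, 84) = 7, gcd(36, 84) = 12, gcd(38, 84) = 2, gcd(39, 84) = 3, gcd(40, 84) = 4, gcd(42, 84) = 42, gcd(44, 84) = 4, gcd(45, 84) = 3, gcd(46, 84) = 2, gcd(48, 84) = 12, gcd(49, 84) = 7, gcd(50, 84) = 2, gcd(51, 84) = 3, gcd(52, 84) = 4, gcd(54, 84) = 6, gcd(56, 84) = 28, gcd(57, 84) = 3, gcd(58, 84) = 2, gcd(60, 84) = 12, gcd(62, 84) = 2, gcd(63, 84) = 21, gcd(64, 84) = 4, gcd(66, 84) = 6, gcd(68, 84) = 4, gcd(69, 84) = 3, gcd(70, 84) = 14, gcd(72, 84) = 12, gcd(74, 84) = 2, gcd(75, 84) = 3, gcd(76, 84) = 4, gcd(77, 84) = 7, gcd(78, 84) = 6, gcd(80, 84) = 4, gcd(81, 84) = 3, gcd(82, 84) = 2.
All other a ∈ {1, ..., 83} have gcd(a, 84) = 1 and are units. So the nonzero zero-divisors are exactly the 59 values of a appearing in this scan.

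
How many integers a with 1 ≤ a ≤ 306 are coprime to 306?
The number of a ∈ {1, ..., 306} with gcd(a, 306) = 1 is by definition Euler's totient φ(306). φ is multiplicative, with φ(p^e) = p^e − p^(e−1). Factorise 306 = 2 · 3^2 · 17. Then
  φ(306) = (2 − 1) · (3^2 − 3^1) · (17 − 1) = 1 · 6 · 16 = 96.
So there are 96 such integers.

Final answer: 96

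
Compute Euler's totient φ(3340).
φ is multiplicative, with φ(p^e) = p^e − p^(e−1). Factorise 3340 = 2^2 · 5 · 167. Then
  φ(3340) = (2^2 − 2^1) · (5 − 1) · (167 − 1) = 2 · 4 · 166 = 1328.

Final answer: φ(3340) = 1328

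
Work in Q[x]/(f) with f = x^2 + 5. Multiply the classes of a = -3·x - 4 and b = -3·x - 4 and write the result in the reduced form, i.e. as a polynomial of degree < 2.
First multiply in Q[x] without reducing: a · b = 9·x^2 + 24·x + 16. Now divide by f(x) = x^2 + 5, eliminating the leading term at each step:
  leading term 9·x^2: subtract (9)·f(x) = 9·x^2 + 45, leaving 24·x - 29
The degree is now < 2, so this is the remainder. Hence a · b ≡ 24·x - 29 in Q[x]/(f).

Final answer: a · b ≡ 24·x - 29 (mod f(x))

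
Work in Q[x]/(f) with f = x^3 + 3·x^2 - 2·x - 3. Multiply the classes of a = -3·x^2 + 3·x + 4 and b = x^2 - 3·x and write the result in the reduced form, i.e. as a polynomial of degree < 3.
First multiply in Q[x] without reducing: a · b = -3·x^4 + 12·x^3 - 5·x^2 - 12·x. Now divide by f(x) = x^3 + 3·x^2 - 2·x - 3, eliminating the leading term at each step:
  leading term -3·x^4: subtract (-3·x)·f(x) = -3·x^4 - 9·x^3 + 6·x^2 + 9·x, leaving 21·x^3 - 11·x^2 - 21·x
  leading term 21·x^3: subtract (21)·f(x) = 21·x^3 + 63·x^2 - 42·x - 63, leaving -74·x^2 + 21·x + 63
The degree is now < 3, so this is the remainder. Hence a · b ≡ -74·x^2 + 21·x + 63 in Q[x]/(f).

Final answer: a · b ≡ -74·x^2 + 21·x + 63 (mod f(x))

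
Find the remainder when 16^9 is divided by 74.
38

Use repeated squaring. Binary(9) = 1001. Walk through the bits of the exponent 9 left-to-right: at each bit after the leading one, square the running value, then multiply by 16 if the bit is 1 (always reducing mod 74):
  bit 1 = 1 (leading): start with 16.
  bit 2 = 0: square 16^2 = 256 ≡ 34 (mod 74).
  bit 3 = 0: square 34^2 = 1156 ≡ 46 (mod 74).
  bit 4 = 1: square 46^2 = 2116 ≡ 44; bit is 1, so multiply 44·16 = 704 ≡ 38 (mod 74).
Final value: 16^9 ≡ 38 (mod 74).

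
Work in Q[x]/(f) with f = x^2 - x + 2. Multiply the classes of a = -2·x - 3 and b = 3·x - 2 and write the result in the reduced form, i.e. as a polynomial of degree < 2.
a · b ≡ 18 - 11·x (mod f(x))

First multiply in Q[x] without reducing: a · b = -6·x^2 - 5·x + 6. Now divide by f(x) = x^2 - x + 2, eliminating the leading term at each step:
  leading term -6·x^2: subtract (-6)·f(x) = -6·x^2 + 6·x - 12, leaving 18 - 11·x
The degree is now < 2, so this is the remainder. Hence a · b ≡ 18 - 11·x in Q[x]/(f).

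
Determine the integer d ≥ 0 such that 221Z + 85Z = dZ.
(221, 85) = (17); d = 17

In the PID Z, (a, b) is generated by gcd(a, b). Compute gcd(221, 85) with the extended Euclidean algorithm, tracking rows (r, s, t) with s·221 + t·85 = r:
  row A: (221, 1, 0)   [1·221 + 0·85 = 221]
  row B: (85, 0, 1)   [0·221 + 1·85 = 85]
  221 = 2·85 + 51   → row C = row A − 2·row B = (51, 1, −2)   [check: 1·221 − 2·85 = 51]
  85 = 1·51 + 34   → row D = row B − 1·row C = (34, −1, 3)   [check: −1·221 + 3·85 = 34]
  51 = 1·34 + 17   → row E = row C − 1·row D = (17, 2, −5)   [check: 2·221 − 5·85 = 17]
  34 = 2·17 + 0   → remainder 0, stop. gcd = 17 (last nonzero row E).
So gcd(221, 85) = 17, with Bézout identity 2·221 − 5·85 = 17. Containment (⊇): the Bézout identity exhibits 17 as an element of (221, 85), giving (17) ⊆ (221, 85). Containment (⊆): since 17 | 221 and 17 | 85 (221 = 17·13, 85 = 17·5), every Z-linear combination of 221 and 85 is divisible by 17, so (221, 85) ⊆ (17). Therefore (221, 85) = (17), d = 17.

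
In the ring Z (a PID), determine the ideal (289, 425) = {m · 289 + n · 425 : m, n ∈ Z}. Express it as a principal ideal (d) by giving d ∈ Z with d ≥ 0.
In the PID Z, (a, b) is generated by gcd(a, b). Compute gcd(425, 289) with the extended Euclidean algorithm, tracking rows (r, s, t) with s·425 + t·289 = r:
  row A: (425, 1, 0)   [1·425 + 0·289 = 425]
  row B: (289, 0, 1)   [0·425 + 1·289 = 289]
  425 = 1·289 + 136   → row C = row A − 1·row B = (136, 1, −1)   [check: 1·425 − 1·289 = 136]
  289 = 2·136 + 17   → row D = row B − 2·row C = (17, −2, 3)   [check: −2·425 + 3·289 = 17]
  136 = 8·17 + 0   → remainder 0, stop. gcd = 17 (last nonzero row D).
So gcd(289, 425) = 17, with Bézout identity −2·425 + 3·289 = 17. Containment (⊇): the Bézout identity exhibits 17 as an element of (289, 425), giving (17) ⊆ (289, 425). Containment (⊆): since 17 | 289 and 17 | 425 (289 = 17·17, 425 = 17·25), every Z-linear combination of 289 and 425 is divisible by 17, so (289, 425) ⊆ (17). Therefore (289, 425) = (17), d = 17.

Final answer: (289, 425) = (17); d = 17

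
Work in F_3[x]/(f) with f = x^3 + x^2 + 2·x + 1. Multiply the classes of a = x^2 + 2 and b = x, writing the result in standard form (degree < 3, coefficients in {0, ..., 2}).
a · b ≡ 2·x^2 + 2 (mod f(x))

Multiply as integer polynomials: a · b = x^3 + 2·x. Reducing coefficients mod 3: a · b ≡ x^3 + 2·x. Now divide by f(x) = x^3 + x^2 + 2·x + 1 in F_3[x], eliminating the leading term at each step:
  leading term x^3: subtract (1)·f(x) = x^3 + x^2 + 2·x + 1, leaving 2·x^2 + 2 (coefficients mod 3)
The degree is now < 3, so this is the remainder. Hence a · b ≡ 2·x^2 + 2 in F_3[x]/(f).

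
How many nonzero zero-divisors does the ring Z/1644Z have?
In Z/1644Z each nonzero element is either a unit (gcd with 1644 is 1) or a zero-divisor (gcd > 1). The number of units is φ(1644): factorise 1644 = 2^2 · 3 · 137, so φ(1644) = (2^2 − 2^1) · (3 − 1) · (137 − 1) = 2 · 2 · 136 = 544. The nonzero elements number 1644 − 1 = 1643. Hence the nonzero zero-divisors number 1643 − 544 = 1099.

Final answer: Z/1644Z has 1099 nonzero zero-divisors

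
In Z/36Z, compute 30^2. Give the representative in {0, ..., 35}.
0

Use repeated squaring. Binary(2) = 10. Walk through the bits of the exponent 2 left-to-right: at each bit after the leading one, square the running value, then multiply by 30 if the bit is 1 (always reducing mod 36):
  bit 1 = 1 (leading): start with 30.
  bit 2 = 0: square 30^2 = 900 ≡ 0 (mod 36).
Final value: 30^2 ≡ 0 (mod 36).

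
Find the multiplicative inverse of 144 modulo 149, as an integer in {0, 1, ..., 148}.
144^(−1) ≡ 119 (mod 149)

Apply the extended Euclidean algorithm to (149, 144), tracking rows (r, s, t) with s·149 + t·144 = r. Each division r_prev = q·r_cur + r_new produces the new row as (previous row) − q·(current row):
  row A: (149, 1, 0)   [1·149 + 0·144 = 149]
  row B: (144, 0, 1)   [0·149 + 1·144 = 144]
  149 = 1·144 + 5   → row C = row A − 1·row B = (5, 1, −1)   [check: 1·149 − 1·144 = 5]
  144 = 28·5 + 4   → row D = row B − 28·row C = (4, −28, 29)   [check: −28·149 + 29·144 = 4]
  5 = 1·4 + 1   → row E = row C − 1·row D = (1, 29, −30)   [check: 29·149 − 30·144 = 1]
  4 = 4·1 + 0   → remainder 0, stop. gcd = 1 (last nonzero row E).
The gcd is 1, so 144 is invertible mod 149. The last nonzero row gives 29·149 − 30·144 = 1, so t = −30. So 144^(−1) ≡ −30 ≡ 119 (mod 149). Verify: 144 · 119 = 17136 ≡ 1 (mod 149). ✓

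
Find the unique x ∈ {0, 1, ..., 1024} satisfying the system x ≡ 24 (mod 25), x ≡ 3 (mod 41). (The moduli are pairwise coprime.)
x ≡ 249 (mod 1025); the representative in [0, 1025) is 249

The moduli 25, 41 are pairwise coprime, so by the CRT there is a unique solution mod 25·41 = 1025.
Solve by successive substitution. Start with x ≡ 24 (mod 25).
  Combine with x ≡ 3 (mod 41): write x = 24 + 25·t and require 24 + 25·t ≡ 3 (mod 41), i.e. 25·t ≡ 3 − 24 ≡ 20 (mod 41). Since 25^(−1) ≡ 23 (mod 41), t ≡ 23·20 ≡ 9 (mod 41). So x ≡ 24 + 25·9 = 249 (mod 1025).
Unique solution in [0, 1025): x = 249.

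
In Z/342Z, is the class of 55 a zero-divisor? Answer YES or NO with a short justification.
NO

gcd(55, 342) = 1, so 55 is a unit in Z/342Z (it has a multiplicative inverse). A unit cannot be a zero-divisor: if 55·b ≡ 0 then multiplying both sides by 55^(−1) gives b ≡ 0. So 55 is not a zero-divisor.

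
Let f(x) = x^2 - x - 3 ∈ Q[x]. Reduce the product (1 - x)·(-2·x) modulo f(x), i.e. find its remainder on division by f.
First multiply in Q[x] without reducing: a · b = 2·x^2 - 2·x. Now divide by f(x) = x^2 - x - 3, eliminating the leading term at each step:
  leading term 2·x^2: subtract (2)·f(x) = 2·x^2 - 2·x - 6, leaving 6
The degree is now < 2, so this is the remainder. Hence a · b ≡ 6 in Q[x]/(f).

Final answer: a · b ≡ 6 (mod f(x))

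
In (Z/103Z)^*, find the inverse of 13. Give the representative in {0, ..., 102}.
13^(−1) ≡ 8 (mod 103)

Apply the extended Euclidean algorithm to (103, 13), tracking rows (r, s, t) with s·103 + t·13 = r. Each division r_prev = q·r_cur + r_new produces the new row as (previous row) − q·(current row):
  row A: (103, 1, 0)   [1·103 + 0·13 = 103]
  row B: (13, 0, 1)   [0·103 + 1·13 = 13]
  103 = 7·13 + 12   → row C = row A − 7·row B = (12, 1, −7)   [check: 1·103 − 7·13 = 12]
  13 = 1·12 + 1   → row D = row B − 1·row C = (1, −1, 8)   [check: −1·103 + 8·13 = 1]
  12 = 12·1 + 0   → remainder 0, stop. gcd = 1 (last nonzero row D).
The gcd is 1, so 13 is invertible mod 103. The last nonzero row gives −1·103 + 8·13 = 1, so t = 8. So 13^(−1) ≡ 8 (mod 103). Verify: 13 · 8 = 104 ≡ 1 (mod 103). ✓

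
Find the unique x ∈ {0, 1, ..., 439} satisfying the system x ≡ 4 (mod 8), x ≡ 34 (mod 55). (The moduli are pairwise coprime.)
The moduli 8, 55 are pairwise coprime, so by the CRT there is a unique solution mod 8·55 = 440.
Solve by successive substitution. Start with x ≡ 4 (mod 8).
  Combine with x ≡ 34 (mod 55): write x = 4 + 8·t and require 4 + 8·t ≡ 34 (mod 55), i.e. 8·t ≡ 34 − 4 ≡ 30 (mod 55). Since 8^(−1) ≡ 7 (mod 55), t ≡ 7·30 ≡ 45 (mod 55). So x ≡ 4 + 8·45 = 364 (mod 440).
Unique solution in [0, 440): x = 364.

Final answer: x ≡ 364 (mod 440); the representative in [0, 440) is 364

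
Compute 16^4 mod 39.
Use repeated squaring. Binary(4) = 100. Walk through the bits of the exponent 4 left-to-right: at each bit after the leading one, square the running value, then multiply by 16 if the bit is 1 (always reducing mod 39):
  bit 1 = 1 (leading): start with 16.
  bit 2 = 0: square 16^2 = 256 ≡ 22 (mod 39).
  bit 3 = 0: square 22^2 = 484 ≡ 16 (mod 39).
Final value: 16^4 ≡ 16 (mod 39).

Final answer: 16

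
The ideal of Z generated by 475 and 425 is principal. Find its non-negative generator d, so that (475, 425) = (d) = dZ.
In the PID Z, (a, b) is generated by gcd(a, b). Compute gcd(475, 425) with the extended Euclidean algorithm, tracking rows (r, s, t) with s·475 + t·425 = r:
  row A: (475, 1, 0)   [1·475 + 0·425 = 475]
  row B: (425, 0, 1)   [0·475 + 1·425 = 425]
  475 = 1·425 + 50   → row C = row A − 1·row B = (50, 1, −1)   [check: 1·475 − 1·425 = 50]
  425 = 8·50 + 25   → row D = row B − 8·row C = (25, −8, 9)   [check: −8·475 + 9·425 = 25]
  50 = 2·25 + 0   → remainder 0, stop. gcd = 25 (last nonzero row D).
So gcd(475, 425) = 25, with Bézout identity −8·475 + 9·425 = 25. Containment (⊇): the Bézout identity exhibits 25 as an element of (475, 425), giving (25) ⊆ (475, 425). Containment (⊆): since 25 | 475 and 25 | 425 (475 = 25·19, 425 = 25·17), every Z-linear combination of 475 and 425 is divisible by 25, so (475, 425) ⊆ (25). Therefore (475, 425) = (25), d = 25.

Final answer: (475, 425) = (25); d = 25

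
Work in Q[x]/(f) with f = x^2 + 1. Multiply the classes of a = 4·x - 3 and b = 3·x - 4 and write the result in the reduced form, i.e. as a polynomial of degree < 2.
First multiply in Q[x] without reducing: a · b = 12·x^2 - 25·x + 12. Now divide by f(x) = x^2 + 1, eliminating the leading term at each step:
  leading term 12·x^2: subtract (12)·f(x) = 12·x^2 + 12, leaving -25·x
The degree is now < 2, so this is the remainder. Hence a · b ≡ -25·x in Q[x]/(f).

Final answer: a · b ≡ -25·x (mod f(x))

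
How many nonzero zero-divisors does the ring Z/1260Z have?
In Z/1260Z each nonzero element is either a unit (gcd with 1260 is 1) or a zero-divisor (gcd > 1). The number of units is φ(1260): factorise 1260 = 2^2 · 3^2 · 5 · 7, so φ(1260) = (2^2 − 2^1) · (3^2 − 3^1) · (5 − 1) · (7 − 1) = 2 · 6 · 4 · 6 = 288. The nonzero elements number 1260 − 1 = 1259. Hence the nonzero zero-divisors number 1259 − 288 = 971.

Final answer: Z/1260Z has 971 nonzero zero-divisors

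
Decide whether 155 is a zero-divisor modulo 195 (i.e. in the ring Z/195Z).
YES

gcd(155, 195) = 5 > 1, so 155 is not a unit in Z/195Z. In Z/nZ every nonzero non-unit is a zero-divisor: explicitly, take b = 195/gcd = 39 ≠ 0 (mod 195); then 155·39 = 6045 = 31·195, i.e. 155·39 ≡ 0 (mod 195). So 155 is a zero-divisor.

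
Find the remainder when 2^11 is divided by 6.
2

Use repeated squaring. Binary(11) = 1011. Walk through the bits of the exponent 11 left-to-right: at each bit after the leading one, square the running value, then multiply by 2 if the bit is 1 (always reducing mod 6):
  bit 1 = 1 (leading): start with 2.
  bit 2 = 0: square 2^2 = 4 (mod 6).
  bit 3 = 1: square 4^2 = 16 ≡ 4; bit is 1, so multiply 4·2 = 8 ≡ 2 (mod 6).
  bit 4 = 1: square 2^2 = 4; bit is 1, so multiply 4·2 = 8 ≡ 2 (mod 6).
Final value: 2^11 ≡ 2 (mod 6).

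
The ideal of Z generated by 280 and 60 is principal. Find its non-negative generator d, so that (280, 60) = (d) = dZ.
In the PID Z, (a, b) is generated by gcd(a, b). Compute gcd(280, 60) with the extended Euclidean algorithm, tracking rows (r, s, t) with s·280 + t·60 = r:
  row A: (280, 1, 0)   [1·280 + 0·60 = 280]
  row B: (60, 0, 1)   [0·280 + 1·60 = 60]
  280 = 4·60 + 40   → row C = row A − 4·row B = (40, 1, −4)   [check: 1·280 − 4·60 = 40]
  60 = 1·40 + 20   → row D = row B − 1·row C = (20, −1, 5)   [check: −1·280 + 5·60 = 20]
  40 = 2·20 + 0   → remainder 0, stop. gcd = 20 (last nonzero row D).
So gcd(280, 60) = 20, with Bézout identity −1·280 + 5·60 = 20. Containment (⊇): the Bézout identity exhibits 20 as an element of (280, 60), giving (20) ⊆ (280, 60). Containment (⊆): since 20 | 280 and 20 | 60 (280 = 20·14, 60 = 20·3), every Z-linear combination of 280 and 60 is divisible by 20, so (280, 60) ⊆ (20). Therefore (280, 60) = (20), d = 20.

Final answer: (280, 60) = (20); d = 20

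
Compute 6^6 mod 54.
Use repeated squaring. Binary(6) = 110. Walk through the bits of the exponent 6 left-to-right: at each bit after the leading one, square the running value, then multiply by 6 if the bit is 1 (always reducing mod 54):
  bit 1 = 1 (leading): start with 6.
  bit 2 = 1: square 6^2 = 36; bit is 1, so multiply 36·6 = 216 ≡ 0 (mod 54).
  bit 3 = 0: square 0^2 = 0 (mod 54).
Final value: 6^6 ≡ 0 (mod 54).

Final answer: 0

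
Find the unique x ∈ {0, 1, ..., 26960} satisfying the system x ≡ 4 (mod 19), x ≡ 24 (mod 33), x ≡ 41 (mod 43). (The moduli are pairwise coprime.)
The moduli 19, 33, 43 are pairwise coprime, so by the CRT there is a unique solution mod 19·33·43 = 26961.
Solve by successive substitution. Start with x ≡ 4 (mod 19).
  Combine with x ≡ 24 (mod 33): write x = 4 + 19·t and require 4 + 19·t ≡ 24 (mod 33), i.e. 19·t ≡ 24 − 4 ≡ 20 (mod 33). Since 19^(−1) ≡ 7 (mod 33), t ≡ 7·20 ≡ 8 (mod 33). So x ≡ 4 + 19·8 = 156 (mod 627).
  Combine with x ≡ 41 (mod 43): write x = 156 + 627·t and require 156 + 627·t ≡ 41 (mod 43), i.e. 627·t ≡ 41 − 156 ≡ 14 (mod 43). Since 627^(−1) ≡ 31 (mod 43) (627 ≡ 25 (mod 43)), t ≡ 31·14 ≡ 4 (mod 43). So x ≡ 156 + 627·4 = 2664 (mod 26961).
Unique solution in [0, 26961): x = 2664.

Final answer: x ≡ 2664 (mod 26961); the representative in [0, 26961) is 2664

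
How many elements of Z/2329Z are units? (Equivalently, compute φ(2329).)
Z/2329Z has φ(2329) = 2176 units

An element a ∈ Z/2329Z is a unit iff gcd(a, 2329) = 1, so the number of units is φ(2329). φ is multiplicative, with φ(p^e) = p^e − p^(e−1). Factorise 2329 = 17 · 137. Then
  φ(2329) = (17 − 1) · (137 − 1) = 16 · 136 = 2176.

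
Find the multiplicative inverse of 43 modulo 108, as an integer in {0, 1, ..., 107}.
43^(−1) ≡ 103 (mod 108)

Apply the extended Euclidean algorithm to (108, 43), tracking rows (r, s, t) with s·108 + t·43 = r. Each division r_prev = q·r_cur + r_new produces the new row as (previous row) − q·(current row):
  row A: (108, 1, 0)   [1·108 + 0·43 = 108]
  row B: (43, 0, 1)   [0·108 + 1·43 = 43]
  108 = 2·43 + 22   → row C = row A − 2·row B = (22, 1, −2)   [check: 1·108 − 2·43 = 22]
  43 = 1·22 + 21   → row D = row B − 1·row C = (21, −1, 3)   [check: −1·108 + 3·43 = 21]
  22 = 1·21 + 1   → row E = row C − 1·row D = (1, 2, −5)   [check: 2·108 − 5·43 = 1]
  21 = 21·1 + 0   → remainder 0, stop. gcd = 1 (last nonzero row E).
The gcd is 1, so 43 is invertible mod 108. The last nonzero row gives 2·108 − 5·43 = 1, so t = −5. So 43^(−1) ≡ −5 ≡ 103 (mod 108). Verify: 43 · 103 = 4429 ≡ 1 (mod 108). ✓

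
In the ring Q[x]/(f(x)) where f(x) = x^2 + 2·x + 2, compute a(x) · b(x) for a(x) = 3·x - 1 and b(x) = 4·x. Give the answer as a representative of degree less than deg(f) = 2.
First multiply in Q[x] without reducing: a · b = 12·x^2 - 4·x. Now divide by f(x) = x^2 + 2·x + 2, eliminating the leading term at each step:
  leading term 12·x^2: subtract (12)·f(x) = 12·x^2 + 24·x + 24, leaving -28·x - 24
The degree is now < 2, so this is the remainder. Hence a · b ≡ -28·x - 24 in Q[x]/(f).

Final answer: a · b ≡ -28·x - 24 (mod f(x))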